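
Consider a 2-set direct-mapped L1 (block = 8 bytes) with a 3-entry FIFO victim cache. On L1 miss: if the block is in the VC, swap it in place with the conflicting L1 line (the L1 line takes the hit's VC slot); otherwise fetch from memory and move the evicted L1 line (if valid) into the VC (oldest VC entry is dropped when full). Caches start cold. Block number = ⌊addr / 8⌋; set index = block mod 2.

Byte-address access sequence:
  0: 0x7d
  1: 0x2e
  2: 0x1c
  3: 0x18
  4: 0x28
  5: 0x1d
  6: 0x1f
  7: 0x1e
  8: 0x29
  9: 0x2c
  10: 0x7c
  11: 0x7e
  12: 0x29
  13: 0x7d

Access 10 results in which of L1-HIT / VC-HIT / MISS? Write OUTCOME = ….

0: 0x7d (blk 15, set 1) → MISS  vc=[]
1: 0x2e (blk 5, set 1) → MISS  vc=[15]
2: 0x1c (blk 3, set 1) → MISS  vc=[15, 5]
3: 0x18 (blk 3, set 1) → L1-HIT  vc=[15, 5]
4: 0x28 (blk 5, set 1) → VC-HIT  vc=[15, 3]
5: 0x1d (blk 3, set 1) → VC-HIT  vc=[15, 5]
6: 0x1f (blk 3, set 1) → L1-HIT  vc=[15, 5]
7: 0x1e (blk 3, set 1) → L1-HIT  vc=[15, 5]
8: 0x29 (blk 5, set 1) → VC-HIT  vc=[15, 3]
9: 0x2c (blk 5, set 1) → L1-HIT  vc=[15, 3]
10: 0x7c (blk 15, set 1) → VC-HIT  vc=[5, 3]
11: 0x7e (blk 15, set 1) → L1-HIT  vc=[5, 3]
12: 0x29 (blk 5, set 1) → VC-HIT  vc=[15, 3]
13: 0x7d (blk 15, set 1) → VC-HIT  vc=[5, 3]

OUTCOME = VC-HIT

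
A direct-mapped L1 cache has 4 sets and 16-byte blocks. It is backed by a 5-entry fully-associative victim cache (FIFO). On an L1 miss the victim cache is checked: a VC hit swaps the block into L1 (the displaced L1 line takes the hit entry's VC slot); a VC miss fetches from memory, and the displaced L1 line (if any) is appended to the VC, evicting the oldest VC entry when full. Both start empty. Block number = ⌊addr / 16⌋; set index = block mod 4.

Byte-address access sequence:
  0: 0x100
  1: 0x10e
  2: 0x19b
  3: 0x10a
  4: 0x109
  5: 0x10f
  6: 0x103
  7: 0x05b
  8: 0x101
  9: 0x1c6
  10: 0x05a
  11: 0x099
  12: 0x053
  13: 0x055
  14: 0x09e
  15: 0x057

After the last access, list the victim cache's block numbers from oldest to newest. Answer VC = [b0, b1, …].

VC = [25, 16, 9]

#0 0x100→b16/s0 MISS; vc=[]
#1 0x10e→b16/s0 L1-HIT; vc=[]
#2 0x19b→b25/s1 MISS; vc=[]
#3 0x10a→b16/s0 L1-HIT; vc=[]
#4 0x109→b16/s0 L1-HIT; vc=[]
#5 0x10f→b16/s0 L1-HIT; vc=[]
#6 0x103→b16/s0 L1-HIT; vc=[]
#7 0x5b→b5/s1 MISS; vc=[25]
#8 0x101→b16/s0 L1-HIT; vc=[25]
#9 0x1c6→b28/s0 MISS; vc=[25,16]
#10 0x5a→b5/s1 L1-HIT; vc=[25,16]
#11 0x99→b9/s1 MISS; vc=[25,16,5]
#12 0x53→b5/s1 VC-HIT; vc=[25,16,9]
#13 0x55→b5/s1 L1-HIT; vc=[25,16,9]
#14 0x9e→b9/s1 VC-HIT; vc=[25,16,5]
#15 0x57→b5/s1 VC-HIT; vc=[25,16,9]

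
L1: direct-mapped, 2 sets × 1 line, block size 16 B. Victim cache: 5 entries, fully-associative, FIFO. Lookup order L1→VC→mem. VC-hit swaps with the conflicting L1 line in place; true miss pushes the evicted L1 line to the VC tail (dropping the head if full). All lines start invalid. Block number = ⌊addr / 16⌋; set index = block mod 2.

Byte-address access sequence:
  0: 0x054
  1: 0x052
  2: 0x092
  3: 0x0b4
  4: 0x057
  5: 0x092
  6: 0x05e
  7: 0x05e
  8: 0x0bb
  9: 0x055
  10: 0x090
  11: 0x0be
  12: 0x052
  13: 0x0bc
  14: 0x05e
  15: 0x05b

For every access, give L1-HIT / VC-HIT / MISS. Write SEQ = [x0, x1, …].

#0 0x54→b5/s1 MISS; vc=[]
#1 0x52→b5/s1 L1-HIT; vc=[]
#2 0x92→b9/s1 MISS; vc=[5]
#3 0xb4→b11/s1 MISS; vc=[5,9]
#4 0x57→b5/s1 VC-HIT; vc=[11,9]
#5 0x92→b9/s1 VC-HIT; vc=[11,5]
#6 0x5e→b5/s1 VC-HIT; vc=[11,9]
#7 0x5e→b5/s1 L1-HIT; vc=[11,9]
#8 0xbb→b11/s1 VC-HIT; vc=[5,9]
#9 0x55→b5/s1 VC-HIT; vc=[11,9]
#10 0x90→b9/s1 VC-HIT; vc=[11,5]
#11 0xbe→b11/s1 VC-HIT; vc=[9,5]
#12 0x52→b5/s1 VC-HIT; vc=[9,11]
#13 0xbc→b11/s1 VC-HIT; vc=[9,5]
#14 0x5e→b5/s1 VC-HIT; vc=[9,11]
#15 0x5b→b5/s1 L1-HIT; vc=[9,11]

SEQ = [MISS, L1-HIT, MISS, MISS, VC-HIT, VC-HIT, VC-HIT, L1-HIT, VC-HIT, VC-HIT, VC-HIT, VC-HIT, VC-HIT, VC-HIT, VC-HIT, L1-HIT]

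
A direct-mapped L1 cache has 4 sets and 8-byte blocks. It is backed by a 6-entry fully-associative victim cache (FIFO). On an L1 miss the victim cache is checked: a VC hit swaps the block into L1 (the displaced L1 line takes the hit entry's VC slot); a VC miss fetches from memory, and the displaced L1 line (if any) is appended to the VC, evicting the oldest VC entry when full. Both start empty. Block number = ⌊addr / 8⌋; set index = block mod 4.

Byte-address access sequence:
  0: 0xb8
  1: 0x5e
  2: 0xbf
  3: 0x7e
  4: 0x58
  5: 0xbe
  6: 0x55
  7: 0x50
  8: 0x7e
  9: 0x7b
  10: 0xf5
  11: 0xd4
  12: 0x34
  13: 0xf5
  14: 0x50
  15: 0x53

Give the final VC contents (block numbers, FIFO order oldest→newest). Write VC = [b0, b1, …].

VC = [23, 11, 30, 6, 26]

0: 0xb8 (blk 23, set 3) → MISS  vc=[]
1: 0x5e (blk 11, set 3) → MISS  vc=[23]
2: 0xbf (blk 23, set 3) → VC-HIT  vc=[11]
3: 0x7e (blk 15, set 3) → MISS  vc=[11, 23]
4: 0x58 (blk 11, set 3) → VC-HIT  vc=[15, 23]
5: 0xbe (blk 23, set 3) → VC-HIT  vc=[15, 11]
6: 0x55 (blk 10, set 2) → MISS  vc=[15, 11]
7: 0x50 (blk 10, set 2) → L1-HIT  vc=[15, 11]
8: 0x7e (blk 15, set 3) → VC-HIT  vc=[23, 11]
9: 0x7b (blk 15, set 3) → L1-HIT  vc=[23, 11]
10: 0xf5 (blk 30, set 2) → MISS  vc=[23, 11, 10]
11: 0xd4 (blk 26, set 2) → MISS  vc=[23, 11, 10, 30]
12: 0x34 (blk 6, set 2) → MISS  vc=[23, 11, 10, 30, 26]
13: 0xf5 (blk 30, set 2) → VC-HIT  vc=[23, 11, 10, 6, 26]
14: 0x50 (blk 10, set 2) → VC-HIT  vc=[23, 11, 30, 6, 26]
15: 0x53 (blk 10, set 2) → L1-HIT  vc=[23, 11, 30, 6, 26]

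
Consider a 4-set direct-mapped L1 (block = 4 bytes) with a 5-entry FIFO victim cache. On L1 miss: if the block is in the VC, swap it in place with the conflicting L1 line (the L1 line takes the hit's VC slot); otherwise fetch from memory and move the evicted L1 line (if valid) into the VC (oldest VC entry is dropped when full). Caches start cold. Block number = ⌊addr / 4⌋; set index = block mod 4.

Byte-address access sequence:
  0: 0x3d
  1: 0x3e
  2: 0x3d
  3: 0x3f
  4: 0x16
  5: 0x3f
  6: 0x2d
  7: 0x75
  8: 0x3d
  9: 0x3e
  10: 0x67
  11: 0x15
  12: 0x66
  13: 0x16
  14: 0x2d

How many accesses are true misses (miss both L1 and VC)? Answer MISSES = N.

0: 0x3d (blk 15, set 3) → MISS  vc=[]
1: 0x3e (blk 15, set 3) → L1-HIT  vc=[]
2: 0x3d (blk 15, set 3) → L1-HIT  vc=[]
3: 0x3f (blk 15, set 3) → L1-HIT  vc=[]
4: 0x16 (blk 5, set 1) → MISS  vc=[]
5: 0x3f (blk 15, set 3) → L1-HIT  vc=[]
6: 0x2d (blk 11, set 3) → MISS  vc=[15]
7: 0x75 (blk 29, set 1) → MISS  vc=[15, 5]
8: 0x3d (blk 15, set 3) → VC-HIT  vc=[11, 5]
9: 0x3e (blk 15, set 3) → L1-HIT  vc=[11, 5]
10: 0x67 (blk 25, set 1) → MISS  vc=[11, 5, 29]
11: 0x15 (blk 5, set 1) → VC-HIT  vc=[11, 25, 29]
12: 0x66 (blk 25, set 1) → VC-HIT  vc=[11, 5, 29]
13: 0x16 (blk 5, set 1) → VC-HIT  vc=[11, 25, 29]
14: 0x2d (blk 11, set 3) → VC-HIT  vc=[15, 25, 29]

MISSES = 5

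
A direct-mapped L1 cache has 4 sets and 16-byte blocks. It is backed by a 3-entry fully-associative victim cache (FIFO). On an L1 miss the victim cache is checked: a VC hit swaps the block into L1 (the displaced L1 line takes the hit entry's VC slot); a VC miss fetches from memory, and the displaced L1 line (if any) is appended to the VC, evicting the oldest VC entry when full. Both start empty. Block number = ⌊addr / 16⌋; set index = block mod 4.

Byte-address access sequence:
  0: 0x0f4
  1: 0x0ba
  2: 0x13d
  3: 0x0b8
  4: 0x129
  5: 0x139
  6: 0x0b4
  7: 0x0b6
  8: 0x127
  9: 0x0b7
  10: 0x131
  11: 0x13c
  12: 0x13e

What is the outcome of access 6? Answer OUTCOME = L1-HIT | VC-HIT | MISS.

  [0] addr=0xf4 blk=15 s=3: MISS | VC []
  [1] addr=0xba blk=11 s=3: MISS | VC [15]
  [2] addr=0x13d blk=19 s=3: MISS | VC [15, 11]
  [3] addr=0xb8 blk=11 s=3: VC-HIT | VC [15, 19]
  [4] addr=0x129 blk=18 s=2: MISS | VC [15, 19]
  [5] addr=0x139 blk=19 s=3: VC-HIT | VC [15, 11]
  [6] addr=0xb4 blk=11 s=3: VC-HIT | VC [15, 19]
  [7] addr=0xb6 blk=11 s=3: L1-HIT | VC [15, 19]
  [8] addr=0x127 blk=18 s=2: L1-HIT | VC [15, 19]
  [9] addr=0xb7 blk=11 s=3: L1-HIT | VC [15, 19]
  [10] addr=0x131 blk=19 s=3: VC-HIT | VC [15, 11]
  [11] addr=0x13c blk=19 s=3: L1-HIT | VC [15, 11]
  [12] addr=0x13e blk=19 s=3: L1-HIT | VC [15, 11]

OUTCOME = VC-HIT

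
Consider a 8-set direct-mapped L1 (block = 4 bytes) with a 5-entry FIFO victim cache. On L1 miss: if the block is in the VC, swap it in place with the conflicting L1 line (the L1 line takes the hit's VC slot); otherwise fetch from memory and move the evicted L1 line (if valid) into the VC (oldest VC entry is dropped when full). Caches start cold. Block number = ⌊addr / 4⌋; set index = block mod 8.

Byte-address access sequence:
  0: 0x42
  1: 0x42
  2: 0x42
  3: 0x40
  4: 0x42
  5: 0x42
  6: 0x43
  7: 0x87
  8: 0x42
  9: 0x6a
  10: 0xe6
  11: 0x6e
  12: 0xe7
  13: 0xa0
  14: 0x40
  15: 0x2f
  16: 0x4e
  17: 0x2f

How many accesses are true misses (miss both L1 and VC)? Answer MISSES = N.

0: 0x42 (blk 16, set 0) → MISS  vc=[]
1: 0x42 (blk 16, set 0) → L1-HIT  vc=[]
2: 0x42 (blk 16, set 0) → L1-HIT  vc=[]
3: 0x40 (blk 16, set 0) → L1-HIT  vc=[]
4: 0x42 (blk 16, set 0) → L1-HIT  vc=[]
5: 0x42 (blk 16, set 0) → L1-HIT  vc=[]
6: 0x43 (blk 16, set 0) → L1-HIT  vc=[]
7: 0x87 (blk 33, set 1) → MISS  vc=[]
8: 0x42 (blk 16, set 0) → L1-HIT  vc=[]
9: 0x6a (blk 26, set 2) → MISS  vc=[]
10: 0xe6 (blk 57, set 1) → MISS  vc=[33]
11: 0x6e (blk 27, set 3) → MISS  vc=[33]
12: 0xe7 (blk 57, set 1) → L1-HIT  vc=[33]
13: 0xa0 (blk 40, set 0) → MISS  vc=[33, 16]
14: 0x40 (blk 16, set 0) → VC-HIT  vc=[33, 40]
15: 0x2f (blk 11, set 3) → MISS  vc=[33, 40, 27]
16: 0x4e (blk 19, set 3) → MISS  vc=[33, 40, 27, 11]
17: 0x2f (blk 11, set 3) → VC-HIT  vc=[33, 40, 27, 19]

MISSES = 8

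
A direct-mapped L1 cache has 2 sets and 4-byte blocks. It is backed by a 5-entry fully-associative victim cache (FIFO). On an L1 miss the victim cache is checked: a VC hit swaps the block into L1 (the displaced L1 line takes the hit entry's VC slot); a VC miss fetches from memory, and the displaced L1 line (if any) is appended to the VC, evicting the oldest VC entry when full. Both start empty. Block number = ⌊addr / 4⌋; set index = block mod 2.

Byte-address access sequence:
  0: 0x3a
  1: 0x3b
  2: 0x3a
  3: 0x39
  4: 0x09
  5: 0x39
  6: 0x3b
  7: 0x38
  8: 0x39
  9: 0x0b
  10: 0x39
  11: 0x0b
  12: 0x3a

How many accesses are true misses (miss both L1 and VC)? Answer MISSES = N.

  [0] addr=0x3a blk=14 s=0: MISS | VC []
  [1] addr=0x3b blk=14 s=0: L1-HIT | VC []
  [2] addr=0x3a blk=14 s=0: L1-HIT | VC []
  [3] addr=0x39 blk=14 s=0: L1-HIT | VC []
  [4] addr=0x9 blk=2 s=0: MISS | VC [14]
  [5] addr=0x39 blk=14 s=0: VC-HIT | VC [2]
  [6] addr=0x3b blk=14 s=0: L1-HIT | VC [2]
  [7] addr=0x38 blk=14 s=0: L1-HIT | VC [2]
  [8] addr=0x39 blk=14 s=0: L1-HIT | VC [2]
  [9] addr=0xb blk=2 s=0: VC-HIT | VC [14]
  [10] addr=0x39 blk=14 s=0: VC-HIT | VC [2]
  [11] addr=0xb blk=2 s=0: VC-HIT | VC [14]
  [12] addr=0x3a blk=14 s=0: VC-HIT | VC [2]

MISSES = 2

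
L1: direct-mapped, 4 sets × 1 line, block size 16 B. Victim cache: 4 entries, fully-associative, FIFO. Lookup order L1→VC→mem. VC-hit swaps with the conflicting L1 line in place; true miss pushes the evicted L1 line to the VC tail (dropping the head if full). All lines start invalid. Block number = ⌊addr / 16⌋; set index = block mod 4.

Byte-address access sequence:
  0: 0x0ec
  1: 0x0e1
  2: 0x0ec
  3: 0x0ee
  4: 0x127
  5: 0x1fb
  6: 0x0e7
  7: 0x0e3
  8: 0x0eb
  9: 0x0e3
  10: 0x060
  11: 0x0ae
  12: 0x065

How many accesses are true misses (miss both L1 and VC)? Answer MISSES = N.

MISSES = 5

#0 0xec→b14/s2 MISS; vc=[]
#1 0xe1→b14/s2 L1-HIT; vc=[]
#2 0xec→b14/s2 L1-HIT; vc=[]
#3 0xee→b14/s2 L1-HIT; vc=[]
#4 0x127→b18/s2 MISS; vc=[14]
#5 0x1fb→b31/s3 MISS; vc=[14]
#6 0xe7→b14/s2 VC-HIT; vc=[18]
#7 0xe3→b14/s2 L1-HIT; vc=[18]
#8 0xeb→b14/s2 L1-HIT; vc=[18]
#9 0xe3→b14/s2 L1-HIT; vc=[18]
#10 0x60→b6/s2 MISS; vc=[18,14]
#11 0xae→b10/s2 MISS; vc=[18,14,6]
#12 0x65→b6/s2 VC-HIT; vc=[18,14,10]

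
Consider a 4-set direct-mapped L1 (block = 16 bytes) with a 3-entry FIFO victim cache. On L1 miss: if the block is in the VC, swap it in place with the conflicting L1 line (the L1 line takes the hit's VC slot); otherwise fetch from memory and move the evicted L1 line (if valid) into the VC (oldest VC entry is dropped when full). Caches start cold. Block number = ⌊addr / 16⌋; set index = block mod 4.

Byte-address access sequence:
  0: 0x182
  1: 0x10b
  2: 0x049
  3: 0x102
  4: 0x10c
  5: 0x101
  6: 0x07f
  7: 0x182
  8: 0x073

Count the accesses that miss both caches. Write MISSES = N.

  [0] addr=0x182 blk=24 s=0: MISS | VC []
  [1] addr=0x10b blk=16 s=0: MISS | VC [24]
  [2] addr=0x49 blk=4 s=0: MISS | VC [24, 16]
  [3] addr=0x102 blk=16 s=0: VC-HIT | VC [24, 4]
  [4] addr=0x10c blk=16 s=0: L1-HIT | VC [24, 4]
  [5] addr=0x101 blk=16 s=0: L1-HIT | VC [24, 4]
  [6] addr=0x7f blk=7 s=3: MISS | VC [24, 4]
  [7] addr=0x182 blk=24 s=0: VC-HIT | VC [16, 4]
  [8] addr=0x73 blk=7 s=3: L1-HIT | VC [16, 4]

MISSES = 4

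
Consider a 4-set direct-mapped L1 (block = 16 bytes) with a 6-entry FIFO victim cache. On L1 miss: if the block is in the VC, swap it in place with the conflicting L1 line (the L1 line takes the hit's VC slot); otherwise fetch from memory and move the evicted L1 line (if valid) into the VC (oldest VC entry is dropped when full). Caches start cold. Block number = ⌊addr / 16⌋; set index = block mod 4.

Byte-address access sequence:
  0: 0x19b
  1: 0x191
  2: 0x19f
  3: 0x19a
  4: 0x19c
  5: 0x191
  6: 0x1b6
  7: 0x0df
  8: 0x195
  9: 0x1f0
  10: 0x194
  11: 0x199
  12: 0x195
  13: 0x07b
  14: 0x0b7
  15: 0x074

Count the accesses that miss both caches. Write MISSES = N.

0: 0x19b (blk 25, set 1) → MISS  vc=[]
1: 0x191 (blk 25, set 1) → L1-HIT  vc=[]
2: 0x19f (blk 25, set 1) → L1-HIT  vc=[]
3: 0x19a (blk 25, set 1) → L1-HIT  vc=[]
4: 0x19c (blk 25, set 1) → L1-HIT  vc=[]
5: 0x191 (blk 25, set 1) → L1-HIT  vc=[]
6: 0x1b6 (blk 27, set 3) → MISS  vc=[]
7: 0xdf (blk 13, set 1) → MISS  vc=[25]
8: 0x195 (blk 25, set 1) → VC-HIT  vc=[13]
9: 0x1f0 (blk 31, set 3) → MISS  vc=[13, 27]
10: 0x194 (blk 25, set 1) → L1-HIT  vc=[13, 27]
11: 0x199 (blk 25, set 1) → L1-HIT  vc=[13, 27]
12: 0x195 (blk 25, set 1) → L1-HIT  vc=[13, 27]
13: 0x7b (blk 7, set 3) → MISS  vc=[13, 27, 31]
14: 0xb7 (blk 11, set 3) → MISS  vc=[13, 27, 31, 7]
15: 0x74 (blk 7, set 3) → VC-HIT  vc=[13, 27, 31, 11]

MISSES = 6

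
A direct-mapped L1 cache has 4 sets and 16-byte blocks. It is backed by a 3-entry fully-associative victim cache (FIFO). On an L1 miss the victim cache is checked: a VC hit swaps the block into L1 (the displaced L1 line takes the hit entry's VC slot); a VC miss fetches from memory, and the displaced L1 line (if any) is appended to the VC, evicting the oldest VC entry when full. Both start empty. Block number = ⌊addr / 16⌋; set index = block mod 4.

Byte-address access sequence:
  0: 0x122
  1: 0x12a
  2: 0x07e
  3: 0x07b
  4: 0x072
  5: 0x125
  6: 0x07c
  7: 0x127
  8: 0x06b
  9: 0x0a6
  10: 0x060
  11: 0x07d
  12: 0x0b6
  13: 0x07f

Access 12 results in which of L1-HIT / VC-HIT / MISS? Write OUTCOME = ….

0: 0x122 (blk 18, set 2) → MISS  vc=[]
1: 0x12a (blk 18, set 2) → L1-HIT  vc=[]
2: 0x7e (blk 7, set 3) → MISS  vc=[]
3: 0x7b (blk 7, set 3) → L1-HIT  vc=[]
4: 0x72 (blk 7, set 3) → L1-HIT  vc=[]
5: 0x125 (blk 18, set 2) → L1-HIT  vc=[]
6: 0x7c (blk 7, set 3) → L1-HIT  vc=[]
7: 0x127 (blk 18, set 2) → L1-HIT  vc=[]
8: 0x6b (blk 6, set 2) → MISS  vc=[18]
9: 0xa6 (blk 10, set 2) → MISS  vc=[18, 6]
10: 0x60 (blk 6, set 2) → VC-HIT  vc=[18, 10]
11: 0x7d (blk 7, set 3) → L1-HIT  vc=[18, 10]
12: 0xb6 (blk 11, set 3) → MISS  vc=[18, 10, 7]
13: 0x7f (blk 7, set 3) → VC-HIT  vc=[18, 10, 11]

OUTCOME = MISS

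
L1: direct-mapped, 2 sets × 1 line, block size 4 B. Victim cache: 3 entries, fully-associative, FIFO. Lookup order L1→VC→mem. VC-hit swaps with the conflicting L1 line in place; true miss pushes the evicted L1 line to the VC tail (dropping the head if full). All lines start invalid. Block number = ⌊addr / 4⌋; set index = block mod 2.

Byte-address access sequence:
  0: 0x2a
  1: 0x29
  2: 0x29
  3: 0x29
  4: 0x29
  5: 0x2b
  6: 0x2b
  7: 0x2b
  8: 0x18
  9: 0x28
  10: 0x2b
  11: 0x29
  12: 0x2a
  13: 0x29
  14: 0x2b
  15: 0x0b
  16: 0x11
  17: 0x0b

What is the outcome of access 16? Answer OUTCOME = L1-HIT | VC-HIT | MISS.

OUTCOME = MISS

  [0] addr=0x2a blk=10 s=0: MISS | VC []
  [1] addr=0x29 blk=10 s=0: L1-HIT | VC []
  [2] addr=0x29 blk=10 s=0: L1-HIT | VC []
  [3] addr=0x29 blk=10 s=0: L1-HIT | VC []
  [4] addr=0x29 blk=10 s=0: L1-HIT | VC []
  [5] addr=0x2b blk=10 s=0: L1-HIT | VC []
  [6] addr=0x2b blk=10 s=0: L1-HIT | VC []
  [7] addr=0x2b blk=10 s=0: L1-HIT | VC []
  [8] addr=0x18 blk=6 s=0: MISS | VC [10]
  [9] addr=0x28 blk=10 s=0: VC-HIT | VC [6]
  [10] addr=0x2b blk=10 s=0: L1-HIT | VC [6]
  [11] addr=0x29 blk=10 s=0: L1-HIT | VC [6]
  [12] addr=0x2a blk=10 s=0: L1-HIT | VC [6]
  [13] addr=0x29 blk=10 s=0: L1-HIT | VC [6]
  [14] addr=0x2b blk=10 s=0: L1-HIT | VC [6]
  [15] addr=0xb blk=2 s=0: MISS | VC [6, 10]
  [16] addr=0x11 blk=4 s=0: MISS | VC [6, 10, 2]
  [17] addr=0xb blk=2 s=0: VC-HIT | VC [6, 10, 4]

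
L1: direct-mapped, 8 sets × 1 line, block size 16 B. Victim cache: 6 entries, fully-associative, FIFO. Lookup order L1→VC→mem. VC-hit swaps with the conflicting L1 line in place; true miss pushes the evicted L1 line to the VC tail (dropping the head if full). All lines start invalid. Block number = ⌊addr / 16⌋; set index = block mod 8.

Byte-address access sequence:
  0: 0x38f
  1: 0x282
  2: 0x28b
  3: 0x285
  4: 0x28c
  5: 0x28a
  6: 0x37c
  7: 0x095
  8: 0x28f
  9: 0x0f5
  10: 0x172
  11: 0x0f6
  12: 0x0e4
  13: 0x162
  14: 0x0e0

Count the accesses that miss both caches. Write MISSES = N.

0: 0x38f (blk 56, set 0) → MISS  vc=[]
1: 0x282 (blk 40, set 0) → MISS  vc=[56]
2: 0x28b (blk 40, set 0) → L1-HIT  vc=[56]
3: 0x285 (blk 40, set 0) → L1-HIT  vc=[56]
4: 0x28c (blk 40, set 0) → L1-HIT  vc=[56]
5: 0x28a (blk 40, set 0) → L1-HIT  vc=[56]
6: 0x37c (blk 55, set 7) → MISS  vc=[56]
7: 0x95 (blk 9, set 1) → MISS  vc=[56]
8: 0x28f (blk 40, set 0) → L1-HIT  vc=[56]
9: 0xf5 (blk 15, set 7) → MISS  vc=[56, 55]
10: 0x172 (blk 23, set 7) → MISS  vc=[56, 55, 15]
11: 0xf6 (blk 15, set 7) → VC-HIT  vc=[56, 55, 23]
12: 0xe4 (blk 14, set 6) → MISS  vc=[56, 55, 23]
13: 0x162 (blk 22, set 6) → MISS  vc=[56, 55, 23, 14]
14: 0xe0 (blk 14, set 6) → VC-HIT  vc=[56, 55, 23, 22]

MISSES = 8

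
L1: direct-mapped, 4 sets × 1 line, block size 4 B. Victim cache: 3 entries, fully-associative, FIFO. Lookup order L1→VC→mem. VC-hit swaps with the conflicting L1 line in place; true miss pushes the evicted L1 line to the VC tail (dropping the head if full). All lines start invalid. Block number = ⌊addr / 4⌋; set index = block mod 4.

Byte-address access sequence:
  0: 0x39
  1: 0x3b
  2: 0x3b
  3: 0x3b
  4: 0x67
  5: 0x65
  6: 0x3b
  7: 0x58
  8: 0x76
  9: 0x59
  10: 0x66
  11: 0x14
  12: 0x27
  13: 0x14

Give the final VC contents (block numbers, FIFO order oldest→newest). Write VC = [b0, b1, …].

VC = [29, 25, 9]

  [0] addr=0x39 blk=14 s=2: MISS | VC []
  [1] addr=0x3b blk=14 s=2: L1-HIT | VC []
  [2] addr=0x3b blk=14 s=2: L1-HIT | VC []
  [3] addr=0x3b blk=14 s=2: L1-HIT | VC []
  [4] addr=0x67 blk=25 s=1: MISS | VC []
  [5] addr=0x65 blk=25 s=1: L1-HIT | VC []
  [6] addr=0x3b blk=14 s=2: L1-HIT | VC []
  [7] addr=0x58 blk=22 s=2: MISS | VC [14]
  [8] addr=0x76 blk=29 s=1: MISS | VC [14, 25]
  [9] addr=0x59 blk=22 s=2: L1-HIT | VC [14, 25]
  [10] addr=0x66 blk=25 s=1: VC-HIT | VC [14, 29]
  [11] addr=0x14 blk=5 s=1: MISS | VC [14, 29, 25]
  [12] addr=0x27 blk=9 s=1: MISS | VC [29, 25, 5]
  [13] addr=0x14 blk=5 s=1: VC-HIT | VC [29, 25, 9]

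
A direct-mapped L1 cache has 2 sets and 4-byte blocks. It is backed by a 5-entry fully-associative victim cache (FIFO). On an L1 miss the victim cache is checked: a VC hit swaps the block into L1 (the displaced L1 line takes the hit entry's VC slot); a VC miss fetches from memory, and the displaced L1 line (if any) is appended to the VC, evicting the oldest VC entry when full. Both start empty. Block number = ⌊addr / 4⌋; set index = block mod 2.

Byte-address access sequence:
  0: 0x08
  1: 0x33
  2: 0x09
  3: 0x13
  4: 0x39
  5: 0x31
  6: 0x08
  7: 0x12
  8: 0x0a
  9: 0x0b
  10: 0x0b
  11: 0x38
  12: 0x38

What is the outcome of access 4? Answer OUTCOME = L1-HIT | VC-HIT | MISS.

OUTCOME = MISS

#0 0x8→b2/s0 MISS; vc=[]
#1 0x33→b12/s0 MISS; vc=[2]
#2 0x9→b2/s0 VC-HIT; vc=[12]
#3 0x13→b4/s0 MISS; vc=[12,2]
#4 0x39→b14/s0 MISS; vc=[12,2,4]
#5 0x31→b12/s0 VC-HIT; vc=[14,2,4]
#6 0x8→b2/s0 VC-HIT; vc=[14,12,4]
#7 0x12→b4/s0 VC-HIT; vc=[14,12,2]
#8 0xa→b2/s0 VC-HIT; vc=[14,12,4]
#9 0xb→b2/s0 L1-HIT; vc=[14,12,4]
#10 0xb→b2/s0 L1-HIT; vc=[14,12,4]
#11 0x38→b14/s0 VC-HIT; vc=[2,12,4]
#12 0x38→b14/s0 L1-HIT; vc=[2,12,4]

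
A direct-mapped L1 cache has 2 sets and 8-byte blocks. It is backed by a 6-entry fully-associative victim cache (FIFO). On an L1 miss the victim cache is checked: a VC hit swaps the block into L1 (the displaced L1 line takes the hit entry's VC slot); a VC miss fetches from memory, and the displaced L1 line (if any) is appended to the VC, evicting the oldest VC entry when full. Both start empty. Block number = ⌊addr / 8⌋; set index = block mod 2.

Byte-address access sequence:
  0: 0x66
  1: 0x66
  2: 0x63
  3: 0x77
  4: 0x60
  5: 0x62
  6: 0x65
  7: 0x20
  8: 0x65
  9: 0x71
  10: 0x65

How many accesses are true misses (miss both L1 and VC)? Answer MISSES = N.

  [0] addr=0x66 blk=12 s=0: MISS | VC []
  [1] addr=0x66 blk=12 s=0: L1-HIT | VC []
  [2] addr=0x63 blk=12 s=0: L1-HIT | VC []
  [3] addr=0x77 blk=14 s=0: MISS | VC [12]
  [4] addr=0x60 blk=12 s=0: VC-HIT | VC [14]
  [5] addr=0x62 blk=12 s=0: L1-HIT | VC [14]
  [6] addr=0x65 blk=12 s=0: L1-HIT | VC [14]
  [7] addr=0x20 blk=4 s=0: MISS | VC [14, 12]
  [8] addr=0x65 blk=12 s=0: VC-HIT | VC [14, 4]
  [9] addr=0x71 blk=14 s=0: VC-HIT | VC [12, 4]
  [10] addr=0x65 blk=12 s=0: VC-HIT | VC [14, 4]

MISSES = 3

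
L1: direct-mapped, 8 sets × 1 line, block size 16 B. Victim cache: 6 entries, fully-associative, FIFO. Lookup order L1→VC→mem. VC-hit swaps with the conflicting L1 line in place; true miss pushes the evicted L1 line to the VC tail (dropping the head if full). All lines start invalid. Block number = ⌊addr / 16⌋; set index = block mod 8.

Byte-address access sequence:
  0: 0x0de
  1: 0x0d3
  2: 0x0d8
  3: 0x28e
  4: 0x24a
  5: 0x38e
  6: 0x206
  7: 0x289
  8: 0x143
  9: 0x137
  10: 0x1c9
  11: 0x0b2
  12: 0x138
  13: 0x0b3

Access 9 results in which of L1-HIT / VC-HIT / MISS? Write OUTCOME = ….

OUTCOME = MISS

0: 0xde (blk 13, set 5) → MISS  vc=[]
1: 0xd3 (blk 13, set 5) → L1-HIT  vc=[]
2: 0xd8 (blk 13, set 5) → L1-HIT  vc=[]
3: 0x28e (blk 40, set 0) → MISS  vc=[]
4: 0x24a (blk 36, set 4) → MISS  vc=[]
5: 0x38e (blk 56, set 0) → MISS  vc=[40]
6: 0x206 (blk 32, set 0) → MISS  vc=[40, 56]
7: 0x289 (blk 40, set 0) → VC-HIT  vc=[32, 56]
8: 0x143 (blk 20, set 4) → MISS  vc=[32, 56, 36]
9: 0x137 (blk 19, set 3) → MISS  vc=[32, 56, 36]
10: 0x1c9 (blk 28, set 4) → MISS  vc=[32, 56, 36, 20]
11: 0xb2 (blk 11, set 3) → MISS  vc=[32, 56, 36, 20, 19]
12: 0x138 (blk 19, set 3) → VC-HIT  vc=[32, 56, 36, 20, 11]
13: 0xb3 (blk 11, set 3) → VC-HIT  vc=[32, 56, 36, 20, 19]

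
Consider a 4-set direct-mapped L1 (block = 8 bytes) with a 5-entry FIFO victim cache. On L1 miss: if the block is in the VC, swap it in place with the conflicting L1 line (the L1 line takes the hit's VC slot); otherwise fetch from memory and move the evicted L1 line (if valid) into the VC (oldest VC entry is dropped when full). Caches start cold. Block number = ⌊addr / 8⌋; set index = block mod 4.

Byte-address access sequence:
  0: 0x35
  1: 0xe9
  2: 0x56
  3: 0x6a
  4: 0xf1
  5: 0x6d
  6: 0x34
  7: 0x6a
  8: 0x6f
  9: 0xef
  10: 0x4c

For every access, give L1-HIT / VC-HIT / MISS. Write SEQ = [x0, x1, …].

  [0] addr=0x35 blk=6 s=2: MISS | VC []
  [1] addr=0xe9 blk=29 s=1: MISS | VC []
  [2] addr=0x56 blk=10 s=2: MISS | VC [6]
  [3] addr=0x6a blk=13 s=1: MISS | VC [6, 29]
  [4] addr=0xf1 blk=30 s=2: MISS | VC [6, 29, 10]
  [5] addr=0x6d blk=13 s=1: L1-HIT | VC [6, 29, 10]
  [6] addr=0x34 blk=6 s=2: VC-HIT | VC [30, 29, 10]
  [7] addr=0x6a blk=13 s=1: L1-HIT | VC [30, 29, 10]
  [8] addr=0x6f blk=13 s=1: L1-HIT | VC [30, 29, 10]
  [9] addr=0xef blk=29 s=1: VC-HIT | VC [30, 13, 10]
  [10] addr=0x4c blk=9 s=1: MISS | VC [30, 13, 10, 29]

SEQ = [MISS, MISS, MISS, MISS, MISS, L1-HIT, VC-HIT, L1-HIT, L1-HIT, VC-HIT, MISS]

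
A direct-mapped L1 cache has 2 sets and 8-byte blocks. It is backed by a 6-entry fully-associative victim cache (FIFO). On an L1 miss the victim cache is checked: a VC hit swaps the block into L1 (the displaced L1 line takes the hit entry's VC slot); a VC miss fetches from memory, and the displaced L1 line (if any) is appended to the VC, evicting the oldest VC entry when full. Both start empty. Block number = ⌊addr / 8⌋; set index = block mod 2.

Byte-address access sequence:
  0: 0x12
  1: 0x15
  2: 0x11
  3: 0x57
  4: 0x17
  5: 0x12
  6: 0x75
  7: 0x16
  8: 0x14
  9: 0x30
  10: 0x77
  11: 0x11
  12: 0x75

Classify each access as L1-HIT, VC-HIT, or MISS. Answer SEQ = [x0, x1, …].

SEQ = [MISS, L1-HIT, L1-HIT, MISS, VC-HIT, L1-HIT, MISS, VC-HIT, L1-HIT, MISS, VC-HIT, VC-HIT, VC-HIT]

#0 0x12→b2/s0 MISS; vc=[]
#1 0x15→b2/s0 L1-HIT; vc=[]
#2 0x11→b2/s0 L1-HIT; vc=[]
#3 0x57→b10/s0 MISS; vc=[2]
#4 0x17→b2/s0 VC-HIT; vc=[10]
#5 0x12→b2/s0 L1-HIT; vc=[10]
#6 0x75→b14/s0 MISS; vc=[10,2]
#7 0x16→b2/s0 VC-HIT; vc=[10,14]
#8 0x14→b2/s0 L1-HIT; vc=[10,14]
#9 0x30→b6/s0 MISS; vc=[10,14,2]
#10 0x77→b14/s0 VC-HIT; vc=[10,6,2]
#11 0x11→b2/s0 VC-HIT; vc=[10,6,14]
#12 0x75→b14/s0 VC-HIT; vc=[10,6,2]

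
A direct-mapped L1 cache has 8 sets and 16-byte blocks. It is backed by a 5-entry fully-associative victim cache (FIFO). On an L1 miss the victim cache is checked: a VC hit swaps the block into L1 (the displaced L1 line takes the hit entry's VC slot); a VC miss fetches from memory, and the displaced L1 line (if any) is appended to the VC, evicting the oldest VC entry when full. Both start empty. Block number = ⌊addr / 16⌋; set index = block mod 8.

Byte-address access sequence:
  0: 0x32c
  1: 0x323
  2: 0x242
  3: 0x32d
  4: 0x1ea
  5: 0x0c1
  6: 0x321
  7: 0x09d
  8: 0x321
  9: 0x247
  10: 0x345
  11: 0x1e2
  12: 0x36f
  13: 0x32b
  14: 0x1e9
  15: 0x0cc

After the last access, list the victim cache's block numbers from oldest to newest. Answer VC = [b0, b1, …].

#0 0x32c→b50/s2 MISS; vc=[]
#1 0x323→b50/s2 L1-HIT; vc=[]
#2 0x242→b36/s4 MISS; vc=[]
#3 0x32d→b50/s2 L1-HIT; vc=[]
#4 0x1ea→b30/s6 MISS; vc=[]
#5 0xc1→b12/s4 MISS; vc=[36]
#6 0x321→b50/s2 L1-HIT; vc=[36]
#7 0x9d→b9/s1 MISS; vc=[36]
#8 0x321→b50/s2 L1-HIT; vc=[36]
#9 0x247→b36/s4 VC-HIT; vc=[12]
#10 0x345→b52/s4 MISS; vc=[12,36]
#11 0x1e2→b30/s6 L1-HIT; vc=[12,36]
#12 0x36f→b54/s6 MISS; vc=[12,36,30]
#13 0x32b→b50/s2 L1-HIT; vc=[12,36,30]
#14 0x1e9→b30/s6 VC-HIT; vc=[12,36,54]
#15 0xcc→b12/s4 VC-HIT; vc=[52,36,54]

VC = [52, 36, 54]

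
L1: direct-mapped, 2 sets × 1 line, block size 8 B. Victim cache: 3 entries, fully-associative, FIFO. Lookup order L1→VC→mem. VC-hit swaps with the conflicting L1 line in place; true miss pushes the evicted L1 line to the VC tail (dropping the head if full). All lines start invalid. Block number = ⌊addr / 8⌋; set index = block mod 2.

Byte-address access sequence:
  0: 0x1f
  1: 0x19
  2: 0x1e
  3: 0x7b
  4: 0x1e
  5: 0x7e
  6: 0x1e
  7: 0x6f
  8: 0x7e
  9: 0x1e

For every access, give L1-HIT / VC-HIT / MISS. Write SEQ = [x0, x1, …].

SEQ = [MISS, L1-HIT, L1-HIT, MISS, VC-HIT, VC-HIT, VC-HIT, MISS, VC-HIT, VC-HIT]

#0 0x1f→b3/s1 MISS; vc=[]
#1 0x19→b3/s1 L1-HIT; vc=[]
#2 0x1e→b3/s1 L1-HIT; vc=[]
#3 0x7b→b15/s1 MISS; vc=[3]
#4 0x1e→b3/s1 VC-HIT; vc=[15]
#5 0x7e→b15/s1 VC-HIT; vc=[3]
#6 0x1e→b3/s1 VC-HIT; vc=[15]
#7 0x6f→b13/s1 MISS; vc=[15,3]
#8 0x7e→b15/s1 VC-HIT; vc=[13,3]
#9 0x1e→b3/s1 VC-HIT; vc=[13,15]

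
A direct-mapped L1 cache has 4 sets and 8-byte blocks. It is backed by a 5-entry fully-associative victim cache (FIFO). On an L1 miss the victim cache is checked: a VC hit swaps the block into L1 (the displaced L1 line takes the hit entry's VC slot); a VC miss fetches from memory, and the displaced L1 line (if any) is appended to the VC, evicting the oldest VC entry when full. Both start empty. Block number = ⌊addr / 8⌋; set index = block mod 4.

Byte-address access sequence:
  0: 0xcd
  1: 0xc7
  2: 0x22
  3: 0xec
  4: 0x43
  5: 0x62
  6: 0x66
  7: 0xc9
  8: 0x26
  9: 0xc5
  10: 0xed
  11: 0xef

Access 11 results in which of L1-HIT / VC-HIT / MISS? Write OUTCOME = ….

OUTCOME = L1-HIT

#0 0xcd→b25/s1 MISS; vc=[]
#1 0xc7→b24/s0 MISS; vc=[]
#2 0x22→b4/s0 MISS; vc=[24]
#3 0xec→b29/s1 MISS; vc=[24,25]
#4 0x43→b8/s0 MISS; vc=[24,25,4]
#5 0x62→b12/s0 MISS; vc=[24,25,4,8]
#6 0x66→b12/s0 L1-HIT; vc=[24,25,4,8]
#7 0xc9→b25/s1 VC-HIT; vc=[24,29,4,8]
#8 0x26→b4/s0 VC-HIT; vc=[24,29,12,8]
#9 0xc5→b24/s0 VC-HIT; vc=[4,29,12,8]
#10 0xed→b29/s1 VC-HIT; vc=[4,25,12,8]
#11 0xef→b29/s1 L1-HIT; vc=[4,25,12,8]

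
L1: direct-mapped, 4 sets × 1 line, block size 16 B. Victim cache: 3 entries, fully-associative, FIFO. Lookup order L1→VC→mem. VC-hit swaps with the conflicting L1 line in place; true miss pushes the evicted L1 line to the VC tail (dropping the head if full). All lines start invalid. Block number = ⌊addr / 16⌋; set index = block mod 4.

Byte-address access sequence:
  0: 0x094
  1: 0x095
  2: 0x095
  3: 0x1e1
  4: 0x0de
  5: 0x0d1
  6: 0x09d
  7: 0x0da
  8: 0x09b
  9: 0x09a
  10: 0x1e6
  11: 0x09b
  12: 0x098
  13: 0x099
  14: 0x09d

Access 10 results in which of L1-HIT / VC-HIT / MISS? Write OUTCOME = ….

#0 0x94→b9/s1 MISS; vc=[]
#1 0x95→b9/s1 L1-HIT; vc=[]
#2 0x95→b9/s1 L1-HIT; vc=[]
#3 0x1e1→b30/s2 MISS; vc=[]
#4 0xde→b13/s1 MISS; vc=[9]
#5 0xd1→b13/s1 L1-HIT; vc=[9]
#6 0x9d→b9/s1 VC-HIT; vc=[13]
#7 0xda→b13/s1 VC-HIT; vc=[9]
#8 0x9b→b9/s1 VC-HIT; vc=[13]
#9 0x9a→b9/s1 L1-HIT; vc=[13]
#10 0x1e6→b30/s2 L1-HIT; vc=[13]
#11 0x9b→b9/s1 L1-HIT; vc=[13]
#12 0x98→b9/s1 L1-HIT; vc=[13]
#13 0x99→b9/s1 L1-HIT; vc=[13]
#14 0x9d→b9/s1 L1-HIT; vc=[13]

OUTCOME = L1-HIT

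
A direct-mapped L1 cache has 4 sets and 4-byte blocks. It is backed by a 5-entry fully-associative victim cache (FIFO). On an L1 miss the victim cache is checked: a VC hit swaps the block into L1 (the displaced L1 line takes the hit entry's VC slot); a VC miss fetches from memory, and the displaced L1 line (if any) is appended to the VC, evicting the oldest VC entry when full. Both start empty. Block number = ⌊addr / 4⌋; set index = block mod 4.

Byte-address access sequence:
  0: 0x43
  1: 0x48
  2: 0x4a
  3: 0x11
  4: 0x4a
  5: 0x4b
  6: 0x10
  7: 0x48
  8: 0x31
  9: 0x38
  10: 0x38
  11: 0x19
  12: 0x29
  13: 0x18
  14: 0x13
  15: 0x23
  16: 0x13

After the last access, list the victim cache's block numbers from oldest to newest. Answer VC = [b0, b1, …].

VC = [12, 18, 14, 10, 8]

#0 0x43→b16/s0 MISS; vc=[]
#1 0x48→b18/s2 MISS; vc=[]
#2 0x4a→b18/s2 L1-HIT; vc=[]
#3 0x11→b4/s0 MISS; vc=[16]
#4 0x4a→b18/s2 L1-HIT; vc=[16]
#5 0x4b→b18/s2 L1-HIT; vc=[16]
#6 0x10→b4/s0 L1-HIT; vc=[16]
#7 0x48→b18/s2 L1-HIT; vc=[16]
#8 0x31→b12/s0 MISS; vc=[16,4]
#9 0x38→b14/s2 MISS; vc=[16,4,18]
#10 0x38→b14/s2 L1-HIT; vc=[16,4,18]
#11 0x19→b6/s2 MISS; vc=[16,4,18,14]
#12 0x29→b10/s2 MISS; vc=[16,4,18,14,6]
#13 0x18→b6/s2 VC-HIT; vc=[16,4,18,14,10]
#14 0x13→b4/s0 VC-HIT; vc=[16,12,18,14,10]
#15 0x23→b8/s0 MISS; vc=[12,18,14,10,4]
#16 0x13→b4/s0 VC-HIT; vc=[12,18,14,10,8]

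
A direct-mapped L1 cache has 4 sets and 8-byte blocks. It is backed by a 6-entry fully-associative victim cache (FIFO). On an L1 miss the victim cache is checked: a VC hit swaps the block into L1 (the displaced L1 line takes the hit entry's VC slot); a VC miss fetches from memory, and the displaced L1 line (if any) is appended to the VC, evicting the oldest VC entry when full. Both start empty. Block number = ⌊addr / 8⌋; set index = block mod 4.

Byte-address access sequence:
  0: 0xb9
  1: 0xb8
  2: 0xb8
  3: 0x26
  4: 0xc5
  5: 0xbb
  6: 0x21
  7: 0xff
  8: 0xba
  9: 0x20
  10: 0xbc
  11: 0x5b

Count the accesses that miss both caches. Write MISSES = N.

0: 0xb9 (blk 23, set 3) → MISS  vc=[]
1: 0xb8 (blk 23, set 3) → L1-HIT  vc=[]
2: 0xb8 (blk 23, set 3) → L1-HIT  vc=[]
3: 0x26 (blk 4, set 0) → MISS  vc=[]
4: 0xc5 (blk 24, set 0) → MISS  vc=[4]
5: 0xbb (blk 23, set 3) → L1-HIT  vc=[4]
6: 0x21 (blk 4, set 0) → VC-HIT  vc=[24]
7: 0xff (blk 31, set 3) → MISS  vc=[24, 23]
8: 0xba (blk 23, set 3) → VC-HIT  vc=[24, 31]
9: 0x20 (blk 4, set 0) → L1-HIT  vc=[24, 31]
10: 0xbc (blk 23, set 3) → L1-HIT  vc=[24, 31]
11: 0x5b (blk 11, set 3) → MISS  vc=[24, 31, 23]

MISSES = 5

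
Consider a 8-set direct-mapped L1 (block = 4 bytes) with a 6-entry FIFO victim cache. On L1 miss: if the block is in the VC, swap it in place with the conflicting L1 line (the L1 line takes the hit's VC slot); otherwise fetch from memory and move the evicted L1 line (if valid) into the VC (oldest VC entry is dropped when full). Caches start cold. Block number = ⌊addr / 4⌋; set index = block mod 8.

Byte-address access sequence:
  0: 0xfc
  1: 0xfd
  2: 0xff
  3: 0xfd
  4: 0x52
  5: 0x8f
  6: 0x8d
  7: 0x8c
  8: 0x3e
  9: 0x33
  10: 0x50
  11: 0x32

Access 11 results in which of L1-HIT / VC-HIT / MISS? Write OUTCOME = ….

0: 0xfc (blk 63, set 7) → MISS  vc=[]
1: 0xfd (blk 63, set 7) → L1-HIT  vc=[]
2: 0xff (blk 63, set 7) → L1-HIT  vc=[]
3: 0xfd (blk 63, set 7) → L1-HIT  vc=[]
4: 0x52 (blk 20, set 4) → MISS  vc=[]
5: 0x8f (blk 35, set 3) → MISS  vc=[]
6: 0x8d (blk 35, set 3) → L1-HIT  vc=[]
7: 0x8c (blk 35, set 3) → L1-HIT  vc=[]
8: 0x3e (blk 15, set 7) → MISS  vc=[63]
9: 0x33 (blk 12, set 4) → MISS  vc=[63, 20]
10: 0x50 (blk 20, set 4) → VC-HIT  vc=[63, 12]
11: 0x32 (blk 12, set 4) → VC-HIT  vc=[63, 20]

OUTCOME = VC-HIT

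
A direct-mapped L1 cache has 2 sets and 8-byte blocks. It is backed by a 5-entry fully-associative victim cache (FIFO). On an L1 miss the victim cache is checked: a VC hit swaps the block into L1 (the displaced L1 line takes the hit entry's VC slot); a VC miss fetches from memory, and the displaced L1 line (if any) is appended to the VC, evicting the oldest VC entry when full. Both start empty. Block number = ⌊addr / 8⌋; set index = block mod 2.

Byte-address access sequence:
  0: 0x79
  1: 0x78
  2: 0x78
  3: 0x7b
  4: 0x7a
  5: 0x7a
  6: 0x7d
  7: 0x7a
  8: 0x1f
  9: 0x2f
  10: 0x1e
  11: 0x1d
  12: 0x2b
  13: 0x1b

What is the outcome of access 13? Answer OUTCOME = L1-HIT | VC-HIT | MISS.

0: 0x79 (blk 15, set 1) → MISS  vc=[]
1: 0x78 (blk 15, set 1) → L1-HIT  vc=[]
2: 0x78 (blk 15, set 1) → L1-HIT  vc=[]
3: 0x7b (blk 15, set 1) → L1-HIT  vc=[]
4: 0x7a (blk 15, set 1) → L1-HIT  vc=[]
5: 0x7a (blk 15, set 1) → L1-HIT  vc=[]
6: 0x7d (blk 15, set 1) → L1-HIT  vc=[]
7: 0x7a (blk 15, set 1) → L1-HIT  vc=[]
8: 0x1f (blk 3, set 1) → MISS  vc=[15]
9: 0x2f (blk 5, set 1) → MISS  vc=[15, 3]
10: 0x1e (blk 3, set 1) → VC-HIT  vc=[15, 5]
11: 0x1d (blk 3, set 1) → L1-HIT  vc=[15, 5]
12: 0x2b (blk 5, set 1) → VC-HIT  vc=[15, 3]
13: 0x1b (blk 3, set 1) → VC-HIT  vc=[15, 5]

OUTCOME = VC-HIT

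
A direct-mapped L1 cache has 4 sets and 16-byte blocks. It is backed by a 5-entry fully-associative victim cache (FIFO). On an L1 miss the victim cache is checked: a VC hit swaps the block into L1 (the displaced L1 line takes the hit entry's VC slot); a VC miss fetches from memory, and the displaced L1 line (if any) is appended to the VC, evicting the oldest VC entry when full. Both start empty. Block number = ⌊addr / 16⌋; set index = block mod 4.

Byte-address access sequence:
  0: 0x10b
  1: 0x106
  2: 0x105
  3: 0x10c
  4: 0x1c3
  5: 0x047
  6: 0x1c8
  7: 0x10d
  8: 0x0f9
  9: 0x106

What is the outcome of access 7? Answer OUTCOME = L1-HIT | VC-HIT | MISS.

0: 0x10b (blk 16, set 0) → MISS  vc=[]
1: 0x106 (blk 16, set 0) → L1-HIT  vc=[]
2: 0x105 (blk 16, set 0) → L1-HIT  vc=[]
3: 0x10c (blk 16, set 0) → L1-HIT  vc=[]
4: 0x1c3 (blk 28, set 0) → MISS  vc=[16]
5: 0x47 (blk 4, set 0) → MISS  vc=[16, 28]
6: 0x1c8 (blk 28, set 0) → VC-HIT  vc=[16, 4]
7: 0x10d (blk 16, set 0) → VC-HIT  vc=[28, 4]
8: 0xf9 (blk 15, set 3) → MISS  vc=[28, 4]
9: 0x106 (blk 16, set 0) → L1-HIT  vc=[28, 4]

OUTCOME = VC-HIT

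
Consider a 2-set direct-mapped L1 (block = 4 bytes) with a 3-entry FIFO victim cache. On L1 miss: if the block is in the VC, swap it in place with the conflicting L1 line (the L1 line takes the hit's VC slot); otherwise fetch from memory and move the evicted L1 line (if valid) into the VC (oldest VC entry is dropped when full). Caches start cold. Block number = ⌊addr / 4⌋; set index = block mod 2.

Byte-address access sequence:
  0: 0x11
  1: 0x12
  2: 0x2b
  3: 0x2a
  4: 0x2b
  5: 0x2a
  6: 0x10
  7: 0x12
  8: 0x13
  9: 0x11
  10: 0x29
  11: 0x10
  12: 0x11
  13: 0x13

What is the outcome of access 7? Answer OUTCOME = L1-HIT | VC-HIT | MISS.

#0 0x11→b4/s0 MISS; vc=[]
#1 0x12→b4/s0 L1-HIT; vc=[]
#2 0x2b→b10/s0 MISS; vc=[4]
#3 0x2a→b10/s0 L1-HIT; vc=[4]
#4 0x2b→b10/s0 L1-HIT; vc=[4]
#5 0x2a→b10/s0 L1-HIT; vc=[4]
#6 0x10→b4/s0 VC-HIT; vc=[10]
#7 0x12→b4/s0 L1-HIT; vc=[10]
#8 0x13→b4/s0 L1-HIT; vc=[10]
#9 0x11→b4/s0 L1-HIT; vc=[10]
#10 0x29→b10/s0 VC-HIT; vc=[4]
#11 0x10→b4/s0 VC-HIT; vc=[10]
#12 0x11→b4/s0 L1-HIT; vc=[10]
#13 0x13→b4/s0 L1-HIT; vc=[10]

OUTCOME = L1-HIT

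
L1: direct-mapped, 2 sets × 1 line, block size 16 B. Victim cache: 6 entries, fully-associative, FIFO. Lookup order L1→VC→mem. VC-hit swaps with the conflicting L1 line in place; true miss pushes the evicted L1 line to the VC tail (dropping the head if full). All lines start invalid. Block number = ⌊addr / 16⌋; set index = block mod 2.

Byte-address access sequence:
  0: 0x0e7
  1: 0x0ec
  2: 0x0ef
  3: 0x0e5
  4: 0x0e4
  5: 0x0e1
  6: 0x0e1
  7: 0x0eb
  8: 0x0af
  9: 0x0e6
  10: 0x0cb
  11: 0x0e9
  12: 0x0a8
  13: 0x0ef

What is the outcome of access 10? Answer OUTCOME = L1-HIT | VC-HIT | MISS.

  [0] addr=0xe7 blk=14 s=0: MISS | VC []
  [1] addr=0xec blk=14 s=0: L1-HIT | VC []
  [2] addr=0xef blk=14 s=0: L1-HIT | VC []
  [3] addr=0xe5 blk=14 s=0: L1-HIT | VC []
  [4] addr=0xe4 blk=14 s=0: L1-HIT | VC []
  [5] addr=0xe1 blk=14 s=0: L1-HIT | VC []
  [6] addr=0xe1 blk=14 s=0: L1-HIT | VC []
  [7] addr=0xeb blk=14 s=0: L1-HIT | VC []
  [8] addr=0xaf blk=10 s=0: MISS | VC [14]
  [9] addr=0xe6 blk=14 s=0: VC-HIT | VC [10]
  [10] addr=0xcb blk=12 s=0: MISS | VC [10, 14]
  [11] addr=0xe9 blk=14 s=0: VC-HIT | VC [10, 12]
  [12] addr=0xa8 blk=10 s=0: VC-HIT | VC [14, 12]
  [13] addr=0xef blk=14 s=0: VC-HIT | VC [10, 12]

OUTCOME = MISS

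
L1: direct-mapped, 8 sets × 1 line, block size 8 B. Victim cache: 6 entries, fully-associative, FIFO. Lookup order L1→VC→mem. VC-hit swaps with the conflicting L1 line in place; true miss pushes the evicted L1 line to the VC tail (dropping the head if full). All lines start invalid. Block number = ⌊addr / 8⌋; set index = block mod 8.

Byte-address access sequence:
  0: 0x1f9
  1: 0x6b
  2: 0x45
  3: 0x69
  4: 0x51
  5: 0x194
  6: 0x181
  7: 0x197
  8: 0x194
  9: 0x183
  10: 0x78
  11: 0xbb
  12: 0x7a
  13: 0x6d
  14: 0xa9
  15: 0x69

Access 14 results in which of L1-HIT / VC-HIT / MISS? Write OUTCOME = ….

OUTCOME = MISS

#0 0x1f9→b63/s7 MISS; vc=[]
#1 0x6b→b13/s5 MISS; vc=[]
#2 0x45→b8/s0 MISS; vc=[]
#3 0x69→b13/s5 L1-HIT; vc=[]
#4 0x51→b10/s2 MISS; vc=[]
#5 0x194→b50/s2 MISS; vc=[10]
#6 0x181→b48/s0 MISS; vc=[10,8]
#7 0x197→b50/s2 L1-HIT; vc=[10,8]
#8 0x194→b50/s2 L1-HIT; vc=[10,8]
#9 0x183→b48/s0 L1-HIT; vc=[10,8]
#10 0x78→b15/s7 MISS; vc=[10,8,63]
#11 0xbb→b23/s7 MISS; vc=[10,8,63,15]
#12 0x7a→b15/s7 VC-HIT; vc=[10,8,63,23]
#13 0x6d→b13/s5 L1-HIT; vc=[10,8,63,23]
#14 0xa9→b21/s5 MISS; vc=[10,8,63,23,13]
#15 0x69→b13/s5 VC-HIT; vc=[10,8,63,23,21]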